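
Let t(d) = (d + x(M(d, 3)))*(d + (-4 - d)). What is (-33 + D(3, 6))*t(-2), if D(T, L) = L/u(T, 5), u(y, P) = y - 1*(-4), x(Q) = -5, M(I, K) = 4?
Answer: -900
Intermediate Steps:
u(y, P) = 4 + y (u(y, P) = y + 4 = 4 + y)
D(T, L) = L/(4 + T)
t(d) = 20 - 4*d (t(d) = (d - 5)*(d + (-4 - d)) = (-5 + d)*(-4) = 20 - 4*d)
(-33 + D(3, 6))*t(-2) = (-33 + 6/(4 + 3))*(20 - 4*(-2)) = (-33 + 6/7)*(20 + 8) = (-33 + 6*(1/7))*28 = (-33 + 6/7)*28 = -225/7*28 = -900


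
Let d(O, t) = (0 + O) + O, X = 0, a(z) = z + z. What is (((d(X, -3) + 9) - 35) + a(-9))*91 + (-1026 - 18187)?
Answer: -23217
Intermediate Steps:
a(z) = 2*z
d(O, t) = 2*O (d(O, t) = O + O = 2*O)
(((d(X, -3) + 9) - 35) + a(-9))*91 + (-1026 - 18187) = (((2*0 + 9) - 35) + 2*(-9))*91 + (-1026 - 18187) = (((0 + 9) - 35) - 18)*91 - 19213 = ((9 - 35) - 18)*91 - 19213 = (-26 - 18)*91 - 19213 = -44*91 - 19213 = -4004 - 19213 = -23217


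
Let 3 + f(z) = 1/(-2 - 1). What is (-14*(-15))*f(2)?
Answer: -700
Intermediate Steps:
f(z) = -10/3 (f(z) = -3 + 1/(-2 - 1) = -3 + 1/(-3) = -3 - ⅓ = -10/3)
(-14*(-15))*f(2) = -14*(-15)*(-10/3) = 210*(-10/3) = -700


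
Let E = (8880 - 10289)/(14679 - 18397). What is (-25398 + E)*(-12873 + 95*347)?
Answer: -948627254330/1859 ≈ -5.1029e+8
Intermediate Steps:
E = 1409/3718 (E = -1409/(-3718) = -1409*(-1/3718) = 1409/3718 ≈ 0.37897)
(-25398 + E)*(-12873 + 95*347) = (-25398 + 1409/3718)*(-12873 + 95*347) = -94428355*(-12873 + 32965)/3718 = -94428355/3718*20092 = -948627254330/1859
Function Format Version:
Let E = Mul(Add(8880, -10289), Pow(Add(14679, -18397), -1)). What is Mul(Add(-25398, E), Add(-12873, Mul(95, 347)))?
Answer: Rational(-948627254330, 1859) ≈ -5.1029e+8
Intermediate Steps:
E = Rational(1409, 3718) (E = Mul(-1409, Pow(-3718, -1)) = Mul(-1409, Rational(-1, 3718)) = Rational(1409, 3718) ≈ 0.37897)
Mul(Add(-25398, E), Add(-12873, Mul(95, 347))) = Mul(Add(-25398, Rational(1409, 3718)), Add(-12873, Mul(95, 347))) = Mul(Rational(-94428355, 3718), Add(-12873, 32965)) = Mul(Rational(-94428355, 3718), 20092) = Rational(-948627254330, 1859)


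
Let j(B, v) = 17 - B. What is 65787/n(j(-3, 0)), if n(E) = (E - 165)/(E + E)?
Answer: -526296/29 ≈ -18148.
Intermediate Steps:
n(E) = (-165 + E)/(2*E) (n(E) = (-165 + E)/((2*E)) = (-165 + E)*(1/(2*E)) = (-165 + E)/(2*E))
65787/n(j(-3, 0)) = 65787/(((-165 + (17 - 1*(-3)))/(2*(17 - 1*(-3))))) = 65787/(((-165 + (17 + 3))/(2*(17 + 3)))) = 65787/(((½)*(-165 + 20)/20)) = 65787/(((½)*(1/20)*(-145))) = 65787/(-29/8) = 65787*(-8/29) = -526296/29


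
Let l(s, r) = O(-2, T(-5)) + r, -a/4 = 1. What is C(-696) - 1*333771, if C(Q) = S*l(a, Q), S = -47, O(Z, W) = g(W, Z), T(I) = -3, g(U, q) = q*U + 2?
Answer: -301435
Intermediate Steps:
a = -4 (a = -4*1 = -4)
g(U, q) = 2 + U*q (g(U, q) = U*q + 2 = 2 + U*q)
O(Z, W) = 2 + W*Z
l(s, r) = 8 + r (l(s, r) = (2 - 3*(-2)) + r = (2 + 6) + r = 8 + r)
C(Q) = -376 - 47*Q (C(Q) = -47*(8 + Q) = -376 - 47*Q)
C(-696) - 1*333771 = (-376 - 47*(-696)) - 1*333771 = (-376 + 32712) - 333771 = 32336 - 333771 = -301435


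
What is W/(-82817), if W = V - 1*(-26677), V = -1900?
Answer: -24777/82817 ≈ -0.29918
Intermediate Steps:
W = 24777 (W = -1900 - 1*(-26677) = -1900 + 26677 = 24777)
W/(-82817) = 24777/(-82817) = 24777*(-1/82817) = -24777/82817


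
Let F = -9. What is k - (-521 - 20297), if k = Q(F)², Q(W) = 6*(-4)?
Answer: 21394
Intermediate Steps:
Q(W) = -24
k = 576 (k = (-24)² = 576)
k - (-521 - 20297) = 576 - (-521 - 20297) = 576 - 1*(-20818) = 576 + 20818 = 21394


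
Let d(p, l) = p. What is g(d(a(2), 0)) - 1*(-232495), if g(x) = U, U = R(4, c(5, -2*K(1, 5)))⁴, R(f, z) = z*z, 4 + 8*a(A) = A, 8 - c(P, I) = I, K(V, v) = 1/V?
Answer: 100232495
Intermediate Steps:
c(P, I) = 8 - I
a(A) = -½ + A/8
R(f, z) = z²
U = 100000000 (U = ((8 - (-2)/1)²)⁴ = ((8 - (-2))²)⁴ = ((8 - 1*(-2))²)⁴ = ((8 + 2)²)⁴ = (10²)⁴ = 100⁴ = 100000000)
g(x) = 100000000
g(d(a(2), 0)) - 1*(-232495) = 100000000 - 1*(-232495) = 100000000 + 232495 = 100232495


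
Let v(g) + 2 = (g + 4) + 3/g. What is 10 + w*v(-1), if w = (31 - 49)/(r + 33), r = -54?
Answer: 58/7 ≈ 8.2857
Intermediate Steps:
v(g) = 2 + g + 3/g (v(g) = -2 + ((g + 4) + 3/g) = -2 + ((4 + g) + 3/g) = -2 + (4 + g + 3/g) = 2 + g + 3/g)
w = 6/7 (w = (31 - 49)/(-54 + 33) = -18/(-21) = -18*(-1/21) = 6/7 ≈ 0.85714)
10 + w*v(-1) = 10 + 6*(2 - 1 + 3/(-1))/7 = 10 + 6*(2 - 1 + 3*(-1))/7 = 10 + 6*(2 - 1 - 3)/7 = 10 + (6/7)*(-2) = 10 - 12/7 = 58/7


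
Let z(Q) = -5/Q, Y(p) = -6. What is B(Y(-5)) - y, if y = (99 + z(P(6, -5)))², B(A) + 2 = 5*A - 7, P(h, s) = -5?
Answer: -10039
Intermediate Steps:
B(A) = -9 + 5*A (B(A) = -2 + (5*A - 7) = -2 + (-7 + 5*A) = -9 + 5*A)
y = 10000 (y = (99 - 5/(-5))² = (99 - 5*(-⅕))² = (99 + 1)² = 100² = 10000)
B(Y(-5)) - y = (-9 + 5*(-6)) - 1*10000 = (-9 - 30) - 10000 = -39 - 10000 = -10039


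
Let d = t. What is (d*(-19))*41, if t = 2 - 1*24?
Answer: 17138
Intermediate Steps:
t = -22 (t = 2 - 24 = -22)
d = -22
(d*(-19))*41 = -22*(-19)*41 = 418*41 = 17138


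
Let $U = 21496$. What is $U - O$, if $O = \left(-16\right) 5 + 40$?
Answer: $21536$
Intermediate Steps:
$O = -40$ ($O = -80 + 40 = -40$)
$U - O = 21496 - -40 = 21496 + 40 = 21536$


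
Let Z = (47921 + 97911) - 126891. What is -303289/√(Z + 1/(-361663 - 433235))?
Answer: -129981*√27138580203826/307268633 ≈ -2203.7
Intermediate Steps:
Z = 18941 (Z = 145832 - 126891 = 18941)
-303289/√(Z + 1/(-361663 - 433235)) = -303289/√(18941 + 1/(-361663 - 433235)) = -303289/√(18941 + 1/(-794898)) = -303289/√(18941 - 1/794898) = -303289*3*√27138580203826/2150880431 = -129981*√27138580203826/307268633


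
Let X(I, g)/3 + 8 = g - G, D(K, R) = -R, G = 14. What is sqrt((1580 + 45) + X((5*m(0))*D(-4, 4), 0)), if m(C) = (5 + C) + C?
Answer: sqrt(1559) ≈ 39.484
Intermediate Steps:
m(C) = 5 + 2*C
X(I, g) = -66 + 3*g (X(I, g) = -24 + 3*(g - 1*14) = -24 + 3*(g - 14) = -24 + 3*(-14 + g) = -24 + (-42 + 3*g) = -66 + 3*g)
sqrt((1580 + 45) + X((5*m(0))*D(-4, 4), 0)) = sqrt((1580 + 45) + (-66 + 3*0)) = sqrt(1625 + (-66 + 0)) = sqrt(1625 - 66) = sqrt(1559)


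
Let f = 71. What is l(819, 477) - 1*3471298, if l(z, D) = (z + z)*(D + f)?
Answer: -2573674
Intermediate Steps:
l(z, D) = 2*z*(71 + D) (l(z, D) = (z + z)*(D + 71) = (2*z)*(71 + D) = 2*z*(71 + D))
l(819, 477) - 1*3471298 = 2*819*(71 + 477) - 1*3471298 = 2*819*548 - 3471298 = 897624 - 3471298 = -2573674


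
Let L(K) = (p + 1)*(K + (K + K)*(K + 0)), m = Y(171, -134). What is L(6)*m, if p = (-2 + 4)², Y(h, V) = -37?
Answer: -14430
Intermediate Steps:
m = -37
p = 4 (p = 2² = 4)
L(K) = 5*K + 10*K² (L(K) = (4 + 1)*(K + (K + K)*(K + 0)) = 5*(K + (2*K)*K) = 5*(K + 2*K²) = 5*K + 10*K²)
L(6)*m = (5*6*(1 + 2*6))*(-37) = (5*6*(1 + 12))*(-37) = (5*6*13)*(-37) = 390*(-37) = -14430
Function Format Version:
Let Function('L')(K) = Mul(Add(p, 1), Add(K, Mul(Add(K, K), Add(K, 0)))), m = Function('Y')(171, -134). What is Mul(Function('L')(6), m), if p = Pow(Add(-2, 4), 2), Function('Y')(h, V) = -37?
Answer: -14430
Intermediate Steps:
m = -37
p = 4 (p = Pow(2, 2) = 4)
Function('L')(K) = Add(Mul(5, K), Mul(10, Pow(K, 2))) (Function('L')(K) = Mul(Add(4, 1), Add(K, Mul(Add(K, K), Add(K, 0)))) = Mul(5, Add(K, Mul(Mul(2, K), K))) = Mul(5, Add(K, Mul(2, Pow(K, 2)))) = Add(Mul(5, K), Mul(10, Pow(K, 2))))
Mul(Function('L')(6), m) = Mul(Mul(5, 6, Add(1, Mul(2, 6))), -37) = Mul(Mul(5, 6, Add(1, 12)), -37) = Mul(Mul(5, 6, 13), -37) = Mul(390, -37) = -14430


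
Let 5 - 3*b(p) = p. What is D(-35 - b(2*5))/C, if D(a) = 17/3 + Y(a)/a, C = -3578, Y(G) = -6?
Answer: -877/536700 ≈ -0.0016341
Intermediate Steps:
b(p) = 5/3 - p/3
D(a) = 17/3 - 6/a
D(-35 - b(2*5))/C = (17/3 - 6/(-35 - (5/3 - 2*5/3)))/(-3578) = (17/3 - 6/(-35 - (5/3 - 1/3*10)))*(-1/3578) = (17/3 - 6/(-35 - (5/3 - 10/3)))*(-1/3578) = (17/3 - 6/(-35 - 1*(-5/3)))*(-1/3578) = (17/3 - 6/(-35 + 5/3))*(-1/3578) = (17/3 - 6/(-100/3))*(-1/3578) = (17/3 - 6*(-3/100))*(-1/3578) = (17/3 + 9/50)*(-1/3578) = (877/150)*(-1/3578) = -877/536700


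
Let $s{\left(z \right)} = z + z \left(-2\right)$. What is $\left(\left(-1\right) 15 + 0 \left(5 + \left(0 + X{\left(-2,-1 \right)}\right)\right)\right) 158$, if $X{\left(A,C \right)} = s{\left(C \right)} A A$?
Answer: $-2370$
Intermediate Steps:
$s{\left(z \right)} = - z$ ($s{\left(z \right)} = z - 2 z = - z$)
$X{\left(A,C \right)} = - C A^{2}$ ($X{\left(A,C \right)} = - C A A = - A C A = - C A^{2}$)
$\left(\left(-1\right) 15 + 0 \left(5 + \left(0 + X{\left(-2,-1 \right)}\right)\right)\right) 158 = \left(\left(-1\right) 15 + 0 \left(5 + \left(0 - - \left(-2\right)^{2}\right)\right)\right) 158 = \left(-15 + 0 \left(5 + \left(0 - \left(-1\right) 4\right)\right)\right) 158 = \left(-15 + 0 \left(5 + \left(0 + 4\right)\right)\right) 158 = \left(-15 + 0 \left(5 + 4\right)\right) 158 = \left(-15 + 0 \cdot 9\right) 158 = \left(-15 + 0\right) 158 = \left(-15\right) 158 = -2370$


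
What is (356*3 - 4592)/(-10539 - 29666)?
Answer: 3524/40205 ≈ 0.087651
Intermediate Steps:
(356*3 - 4592)/(-10539 - 29666) = (1068 - 4592)/(-40205) = -3524*(-1/40205) = 3524/40205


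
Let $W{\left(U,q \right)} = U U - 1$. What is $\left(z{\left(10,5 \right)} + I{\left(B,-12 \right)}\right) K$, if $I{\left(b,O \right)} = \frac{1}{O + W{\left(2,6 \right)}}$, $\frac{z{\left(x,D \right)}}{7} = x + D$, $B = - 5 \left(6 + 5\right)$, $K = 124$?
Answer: $\frac{117056}{9} \approx 13006.0$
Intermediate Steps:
$B = -55$ ($B = \left(-5\right) 11 = -55$)
$W{\left(U,q \right)} = -1 + U^{2}$ ($W{\left(U,q \right)} = U^{2} - 1 = -1 + U^{2}$)
$z{\left(x,D \right)} = 7 D + 7 x$ ($z{\left(x,D \right)} = 7 \left(x + D\right) = 7 \left(D + x\right) = 7 D + 7 x$)
$I{\left(b,O \right)} = \frac{1}{3 + O}$ ($I{\left(b,O \right)} = \frac{1}{O - \left(1 - 2^{2}\right)} = \frac{1}{O + \left(-1 + 4\right)} = \frac{1}{O + 3} = \frac{1}{3 + O}$)
$\left(z{\left(10,5 \right)} + I{\left(B,-12 \right)}\right) K = \left(\left(7 \cdot 5 + 7 \cdot 10\right) + \frac{1}{3 - 12}\right) 124 = \left(\left(35 + 70\right) + \frac{1}{-9}\right) 124 = \left(105 - \frac{1}{9}\right) 124 = \frac{944}{9} \cdot 124 = \frac{117056}{9}$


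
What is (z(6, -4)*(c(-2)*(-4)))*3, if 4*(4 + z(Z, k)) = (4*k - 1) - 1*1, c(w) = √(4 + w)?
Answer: 102*√2 ≈ 144.25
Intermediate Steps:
z(Z, k) = -9/2 + k (z(Z, k) = -4 + ((4*k - 1) - 1*1)/4 = -4 + ((-1 + 4*k) - 1)/4 = -4 + (-2 + 4*k)/4 = -4 + (-½ + k) = -9/2 + k)
(z(6, -4)*(c(-2)*(-4)))*3 = ((-9/2 - 4)*(√(4 - 2)*(-4)))*3 = -17*√2*(-4)/2*3 = -(-34)*√2*3 = (34*√2)*3 = 102*√2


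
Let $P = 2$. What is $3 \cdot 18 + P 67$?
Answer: $188$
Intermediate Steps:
$3 \cdot 18 + P 67 = 3 \cdot 18 + 2 \cdot 67 = 54 + 134 = 188$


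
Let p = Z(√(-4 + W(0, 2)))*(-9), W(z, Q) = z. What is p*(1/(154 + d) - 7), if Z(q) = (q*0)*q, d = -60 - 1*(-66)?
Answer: 0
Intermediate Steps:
d = 6 (d = -60 + 66 = 6)
Z(q) = 0 (Z(q) = 0*q = 0)
p = 0 (p = 0*(-9) = 0)
p*(1/(154 + d) - 7) = 0*(1/(154 + 6) - 7) = 0*(1/160 - 7) = 0*(-1119/160) = 0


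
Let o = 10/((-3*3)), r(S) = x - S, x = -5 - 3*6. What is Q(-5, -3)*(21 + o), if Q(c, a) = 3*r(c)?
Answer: -1074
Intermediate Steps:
x = -23 (x = -5 - 18 = -23)
r(S) = -23 - S
Q(c, a) = -69 - 3*c (Q(c, a) = 3*(-23 - c) = -69 - 3*c)
o = -10/9 (o = 10/(-9) = 10*(-1/9) = -10/9 ≈ -1.1111)
Q(-5, -3)*(21 + o) = (-69 - 3*(-5))*(21 - 10/9) = (-69 + 15)*(179/9) = -54*179/9 = -1074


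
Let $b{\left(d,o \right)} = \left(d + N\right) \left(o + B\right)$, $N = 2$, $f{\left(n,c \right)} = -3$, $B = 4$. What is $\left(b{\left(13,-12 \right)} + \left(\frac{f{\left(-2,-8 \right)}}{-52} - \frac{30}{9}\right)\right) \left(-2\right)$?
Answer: $\frac{19231}{78} \approx 246.55$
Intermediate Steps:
$b{\left(d,o \right)} = \left(2 + d\right) \left(4 + o\right)$ ($b{\left(d,o \right)} = \left(d + 2\right) \left(o + 4\right) = \left(2 + d\right) \left(4 + o\right)$)
$\left(b{\left(13,-12 \right)} + \left(\frac{f{\left(-2,-8 \right)}}{-52} - \frac{30}{9}\right)\right) \left(-2\right) = \left(\left(8 + 2 \left(-12\right) + 4 \cdot 13 + 13 \left(-12\right)\right) - \left(- \frac{3}{52} + \frac{10}{3}\right)\right) \left(-2\right) = \left(\left(8 - 24 + 52 - 156\right) - \frac{511}{156}\right) \left(-2\right) = \left(-120 + \left(\frac{3}{52} - \frac{10}{3}\right)\right) \left(-2\right) = \left(-120 - \frac{511}{156}\right) \left(-2\right) = \left(- \frac{19231}{156}\right) \left(-2\right) = \frac{19231}{78}$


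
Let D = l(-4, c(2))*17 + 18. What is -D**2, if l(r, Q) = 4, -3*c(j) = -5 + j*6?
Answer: -7396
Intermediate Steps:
c(j) = 5/3 - 2*j (c(j) = -(-5 + j*6)/3 = -(-5 + 6*j)/3 = 5/3 - 2*j)
D = 86 (D = 4*17 + 18 = 68 + 18 = 86)
-D**2 = -1*86**2 = -1*7396 = -7396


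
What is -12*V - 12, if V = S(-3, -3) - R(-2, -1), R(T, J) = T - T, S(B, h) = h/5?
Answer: -24/5 ≈ -4.8000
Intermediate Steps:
S(B, h) = h/5 (S(B, h) = h*(⅕) = h/5)
R(T, J) = 0
V = -⅗ (V = (⅕)*(-3) - 1*0 = -⅗ + 0 = -⅗ ≈ -0.60000)
-12*V - 12 = -12*(-⅗) - 12 = 36/5 - 12 = -24/5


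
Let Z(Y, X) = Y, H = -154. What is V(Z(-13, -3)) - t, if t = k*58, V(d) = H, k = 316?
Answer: -18482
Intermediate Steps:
V(d) = -154
t = 18328 (t = 316*58 = 18328)
V(Z(-13, -3)) - t = -154 - 1*18328 = -154 - 18328 = -18482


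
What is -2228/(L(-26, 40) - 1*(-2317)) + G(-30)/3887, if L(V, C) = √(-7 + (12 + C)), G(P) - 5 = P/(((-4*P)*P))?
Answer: -601166395649/626014254840 + 1671*√5/1342111 ≈ -0.95752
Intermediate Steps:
G(P) = 5 - 1/(4*P) (G(P) = 5 + P/(((-4*P)*P)) = 5 + P/((-4*P²)) = 5 + P*(-1/(4*P²)) = 5 - 1/(4*P))
L(V, C) = √(5 + C)
-2228/(L(-26, 40) - 1*(-2317)) + G(-30)/3887 = -2228/(√(5 + 40) - 1*(-2317)) + (5 - ¼/(-30))/3887 = -2228/(√45 + 2317) + (5 - ¼*(-1/30))*(1/3887) = -2228/(3*√5 + 2317) + (5 + 1/120)*(1/3887) = -2228/(2317 + 3*√5) + (601/120)*(1/3887) = -2228/(2317 + 3*√5) + 601/466440 = 601/466440 - 2228/(2317 + 3*√5)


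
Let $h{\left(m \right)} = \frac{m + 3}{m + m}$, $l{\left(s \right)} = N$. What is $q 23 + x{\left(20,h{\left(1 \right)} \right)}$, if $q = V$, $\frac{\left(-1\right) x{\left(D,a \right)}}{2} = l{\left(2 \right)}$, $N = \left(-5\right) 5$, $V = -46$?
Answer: $-1008$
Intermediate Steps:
$N = -25$
$l{\left(s \right)} = -25$
$h{\left(m \right)} = \frac{3 + m}{2 m}$
$x{\left(D,a \right)} = 50$ ($x{\left(D,a \right)} = \left(-2\right) \left(-25\right) = 50$)
$q = -46$
$q 23 + x{\left(20,h{\left(1 \right)} \right)} = \left(-46\right) 23 + 50 = -1058 + 50 = -1008$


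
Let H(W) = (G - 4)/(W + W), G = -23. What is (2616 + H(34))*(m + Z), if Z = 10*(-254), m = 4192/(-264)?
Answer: -1250125682/187 ≈ -6.6852e+6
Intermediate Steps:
m = -524/33 (m = 4192*(-1/264) = -524/33 ≈ -15.879)
H(W) = -27/(2*W) (H(W) = (-23 - 4)/(W + W) = -27*1/(2*W) = -27/(2*W))
Z = -2540
(2616 + H(34))*(m + Z) = (2616 - 27/2/34)*(-524/33 - 2540) = (2616 - 27/2*1/34)*(-84344/33) = (2616 - 27/68)*(-84344/33) = (177861/68)*(-84344/33) = -1250125682/187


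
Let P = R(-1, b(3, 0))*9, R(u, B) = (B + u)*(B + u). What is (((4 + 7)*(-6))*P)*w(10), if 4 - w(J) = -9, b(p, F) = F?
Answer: -7722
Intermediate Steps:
R(u, B) = (B + u)²
P = 9 (P = (0 - 1)²*9 = (-1)²*9 = 1*9 = 9)
w(J) = 13 (w(J) = 4 - 1*(-9) = 4 + 9 = 13)
(((4 + 7)*(-6))*P)*w(10) = (((4 + 7)*(-6))*9)*13 = ((11*(-6))*9)*13 = -66*9*13 = -594*13 = -7722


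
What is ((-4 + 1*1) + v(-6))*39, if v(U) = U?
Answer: -351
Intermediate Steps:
((-4 + 1*1) + v(-6))*39 = ((-4 + 1*1) - 6)*39 = ((-4 + 1) - 6)*39 = (-3 - 6)*39 = -9*39 = -351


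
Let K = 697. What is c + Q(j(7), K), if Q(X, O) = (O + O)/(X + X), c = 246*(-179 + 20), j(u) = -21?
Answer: -822091/21 ≈ -39147.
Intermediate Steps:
c = -39114 (c = 246*(-159) = -39114)
Q(X, O) = O/X (Q(X, O) = (2*O)/((2*X)) = (2*O)*(1/(2*X)) = O/X)
c + Q(j(7), K) = -39114 + 697/(-21) = -39114 + 697*(-1/21) = -39114 - 697/21 = -822091/21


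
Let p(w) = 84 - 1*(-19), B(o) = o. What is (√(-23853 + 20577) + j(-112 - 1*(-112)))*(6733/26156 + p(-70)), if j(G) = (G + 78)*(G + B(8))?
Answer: 32409612/503 + 8102403*I*√91/13078 ≈ 64433.0 + 5910.1*I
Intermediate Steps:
p(w) = 103 (p(w) = 84 + 19 = 103)
j(G) = (8 + G)*(78 + G) (j(G) = (G + 78)*(G + 8) = (78 + G)*(8 + G) = (8 + G)*(78 + G))
(√(-23853 + 20577) + j(-112 - 1*(-112)))*(6733/26156 + p(-70)) = (√(-23853 + 20577) + (624 + (-112 - 1*(-112))² + 86*(-112 - 1*(-112))))*(6733/26156 + 103) = (√(-3276) + (624 + (-112 + 112)² + 86*(-112 + 112)))*(6733*(1/26156) + 103) = (6*I*√91 + (624 + 0² + 86*0))*(6733/26156 + 103) = (6*I*√91 + (624 + 0 + 0))*(2700801/26156) = (6*I*√91 + 624)*(2700801/26156) = (624 + 6*I*√91)*(2700801/26156) = 32409612/503 + 8102403*I*√91/13078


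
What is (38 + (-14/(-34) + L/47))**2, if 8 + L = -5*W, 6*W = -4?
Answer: 8433667225/5745609 ≈ 1467.8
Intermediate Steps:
W = -2/3 (W = (1/6)*(-4) = -2/3 ≈ -0.66667)
L = -14/3 (L = -8 - 5*(-2/3) = -8 + 10/3 = -14/3 ≈ -4.6667)
(38 + (-14/(-34) + L/47))**2 = (38 + (-14/(-34) - 14/3/47))**2 = (38 + (-14*(-1/34) - 14/3*1/47))**2 = (38 + (7/17 - 14/141))**2 = (38 + 749/2397)**2 = (91835/2397)**2 = 8433667225/5745609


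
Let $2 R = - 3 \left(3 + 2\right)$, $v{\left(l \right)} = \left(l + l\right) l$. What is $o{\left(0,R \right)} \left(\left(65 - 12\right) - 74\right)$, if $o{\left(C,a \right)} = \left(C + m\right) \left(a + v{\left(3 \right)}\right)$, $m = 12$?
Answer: $-2646$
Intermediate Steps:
$v{\left(l \right)} = 2 l^{2}$ ($v{\left(l \right)} = 2 l l = 2 l^{2}$)
$R = - \frac{15}{2}$ ($R = \frac{\left(-3\right) \left(3 + 2\right)}{2} = \frac{\left(-3\right) 5}{2} = \frac{1}{2} \left(-15\right) = - \frac{15}{2} \approx -7.5$)
$o{\left(C,a \right)} = \left(12 + C\right) \left(18 + a\right)$ ($o{\left(C,a \right)} = \left(C + 12\right) \left(a + 2 \cdot 3^{2}\right) = \left(12 + C\right) \left(a + 2 \cdot 9\right) = \left(12 + C\right) \left(a + 18\right) = \left(12 + C\right) \left(18 + a\right)$)
$o{\left(0,R \right)} \left(\left(65 - 12\right) - 74\right) = \left(216 + 12 \left(- \frac{15}{2}\right) + 18 \cdot 0 + 0 \left(- \frac{15}{2}\right)\right) \left(\left(65 - 12\right) - 74\right) = \left(216 - 90 + 0 + 0\right) \left(\left(65 - 12\right) - 74\right) = 126 \left(53 - 74\right) = 126 \left(-21\right) = -2646$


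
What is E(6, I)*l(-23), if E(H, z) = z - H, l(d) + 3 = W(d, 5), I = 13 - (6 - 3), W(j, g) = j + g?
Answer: -84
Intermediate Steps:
W(j, g) = g + j
I = 10 (I = 13 - 1*3 = 13 - 3 = 10)
l(d) = 2 + d (l(d) = -3 + (5 + d) = 2 + d)
E(6, I)*l(-23) = (10 - 1*6)*(2 - 23) = (10 - 6)*(-21) = 4*(-21) = -84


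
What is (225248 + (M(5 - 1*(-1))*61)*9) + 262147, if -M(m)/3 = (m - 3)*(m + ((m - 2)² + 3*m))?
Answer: 289755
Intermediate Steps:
M(m) = -3*(-3 + m)*((-2 + m)² + 4*m) (M(m) = -3*(m - 3)*(m + ((m - 2)² + 3*m)) = -3*(-3 + m)*(m + ((-2 + m)² + 3*m)) = -3*(-3 + m)*((-2 + m)² + 4*m))
(225248 + (M(5 - 1*(-1))*61)*9) + 262147 = (225248 + ((36 - 12*(5 - 1*(-1)) - 3*(5 - 1*(-1))³ + 9*(5 - 1*(-1))²)*61)*9) + 262147 = (225248 + ((36 - 12*(5 + 1) - 3*(5 + 1)³ + 9*(5 + 1)²)*61)*9) + 262147 = (225248 + ((36 - 12*6 - 3*6³ + 9*6²)*61)*9) + 262147 = (225248 + ((36 - 72 - 3*216 + 9*36)*61)*9) + 262147 = (225248 + ((36 - 72 - 648 + 324)*61)*9) + 262147 = (225248 - 360*61*9) + 262147 = (225248 - 21960*9) + 262147 = (225248 - 197640) + 262147 = 27608 + 262147 = 289755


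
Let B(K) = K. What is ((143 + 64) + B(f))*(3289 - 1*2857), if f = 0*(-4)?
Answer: 89424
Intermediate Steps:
f = 0
((143 + 64) + B(f))*(3289 - 1*2857) = ((143 + 64) + 0)*(3289 - 1*2857) = (207 + 0)*(3289 - 2857) = 207*432 = 89424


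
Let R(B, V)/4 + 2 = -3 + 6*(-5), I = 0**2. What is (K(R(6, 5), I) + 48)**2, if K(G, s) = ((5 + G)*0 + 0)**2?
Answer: 2304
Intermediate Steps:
I = 0
R(B, V) = -140 (R(B, V) = -8 + 4*(-3 + 6*(-5)) = -8 + 4*(-3 - 30) = -8 + 4*(-33) = -8 - 132 = -140)
K(G, s) = 0 (K(G, s) = (0 + 0)**2 = 0**2 = 0)
(K(R(6, 5), I) + 48)**2 = (0 + 48)**2 = 48**2 = 2304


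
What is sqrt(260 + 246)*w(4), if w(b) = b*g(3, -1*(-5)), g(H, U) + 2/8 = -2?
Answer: -9*sqrt(506) ≈ -202.45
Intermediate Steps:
g(H, U) = -9/4 (g(H, U) = -1/4 - 2 = -9/4)
w(b) = -9*b/4 (w(b) = b*(-9/4) = -9*b/4)
sqrt(260 + 246)*w(4) = sqrt(260 + 246)*(-9/4*4) = sqrt(506)*(-9) = -9*sqrt(506)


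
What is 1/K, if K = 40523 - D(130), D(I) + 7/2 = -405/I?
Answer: 13/526885 ≈ 2.4673e-5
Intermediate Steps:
D(I) = -7/2 - 405/I
K = 526885/13 (K = 40523 - (-7/2 - 405/130) = 40523 - (-7/2 - 405*1/130) = 40523 - (-7/2 - 81/26) = 40523 - 1*(-86/13) = 40523 + 86/13 = 526885/13 ≈ 40530.)
1/K = 1/(526885/13) = 13/526885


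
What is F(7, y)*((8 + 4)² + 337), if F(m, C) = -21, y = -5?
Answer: -10101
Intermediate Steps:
F(7, y)*((8 + 4)² + 337) = -21*((8 + 4)² + 337) = -21*(12² + 337) = -21*(144 + 337) = -21*481 = -10101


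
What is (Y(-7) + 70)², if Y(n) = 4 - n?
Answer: 6561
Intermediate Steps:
(Y(-7) + 70)² = ((4 - 1*(-7)) + 70)² = ((4 + 7) + 70)² = (11 + 70)² = 81² = 6561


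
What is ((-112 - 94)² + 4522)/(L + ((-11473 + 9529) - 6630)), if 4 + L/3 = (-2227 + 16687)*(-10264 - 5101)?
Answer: -23479/333271143 ≈ -7.0450e-5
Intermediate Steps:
L = -666533712 (L = -12 + 3*((-2227 + 16687)*(-10264 - 5101)) = -12 + 3*(14460*(-15365)) = -12 + 3*(-222177900) = -12 - 666533700 = -666533712)
((-112 - 94)² + 4522)/(L + ((-11473 + 9529) - 6630)) = ((-112 - 94)² + 4522)/(-666533712 + ((-11473 + 9529) - 6630)) = ((-206)² + 4522)/(-666533712 + (-1944 - 6630)) = (42436 + 4522)/(-666533712 - 8574) = 46958/(-666542286) = 46958*(-1/666542286) = -23479/333271143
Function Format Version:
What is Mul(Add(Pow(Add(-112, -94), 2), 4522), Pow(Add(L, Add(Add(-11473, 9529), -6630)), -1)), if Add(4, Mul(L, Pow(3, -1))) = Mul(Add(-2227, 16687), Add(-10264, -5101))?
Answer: Rational(-23479, 333271143) ≈ -7.0450e-5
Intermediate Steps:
L = -666533712 (L = Add(-12, Mul(3, Mul(Add(-2227, 16687), Add(-10264, -5101)))) = Add(-12, Mul(3, Mul(14460, -15365))) = Add(-12, Mul(3, -222177900)) = Add(-12, -666533700) = -666533712)
Mul(Add(Pow(Add(-112, -94), 2), 4522), Pow(Add(L, Add(Add(-11473, 9529), -6630)), -1)) = Mul(Add(Pow(Add(-112, -94), 2), 4522), Pow(Add(-666533712, Add(Add(-11473, 9529), -6630)), -1)) = Mul(Add(Pow(-206, 2), 4522), Pow(Add(-666533712, Add(-1944, -6630)), -1)) = Mul(Add(42436, 4522), Pow(Add(-666533712, -8574), -1)) = Mul(46958, Pow(-666542286, -1)) = Mul(46958, Rational(-1, 666542286)) = Rational(-23479, 333271143)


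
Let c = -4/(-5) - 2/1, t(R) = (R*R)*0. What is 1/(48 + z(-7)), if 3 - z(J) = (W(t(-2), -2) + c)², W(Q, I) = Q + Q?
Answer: 25/1239 ≈ 0.020178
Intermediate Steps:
t(R) = 0 (t(R) = R²*0 = 0)
c = -6/5 (c = -4*(-⅕) - 2*1 = ⅘ - 2 = -6/5 ≈ -1.2000)
W(Q, I) = 2*Q
z(J) = 39/25 (z(J) = 3 - (2*0 - 6/5)² = 3 - (0 - 6/5)² = 3 - (-6/5)² = 3 - 1*36/25 = 3 - 36/25 = 39/25)
1/(48 + z(-7)) = 1/(48 + 39/25) = 1/(1239/25) = 25/1239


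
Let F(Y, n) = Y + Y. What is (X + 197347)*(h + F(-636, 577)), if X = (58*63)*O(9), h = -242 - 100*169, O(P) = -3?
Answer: -3432093390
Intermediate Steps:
h = -17142 (h = -242 - 16900 = -17142)
X = -10962 (X = (58*63)*(-3) = 3654*(-3) = -10962)
F(Y, n) = 2*Y
(X + 197347)*(h + F(-636, 577)) = (-10962 + 197347)*(-17142 + 2*(-636)) = 186385*(-17142 - 1272) = 186385*(-18414) = -3432093390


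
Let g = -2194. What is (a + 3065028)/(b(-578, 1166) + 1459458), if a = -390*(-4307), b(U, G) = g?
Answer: 2372379/728632 ≈ 3.2559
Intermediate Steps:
b(U, G) = -2194
a = 1679730
(a + 3065028)/(b(-578, 1166) + 1459458) = (1679730 + 3065028)/(-2194 + 1459458) = 4744758/1457264 = 4744758*(1/1457264) = 2372379/728632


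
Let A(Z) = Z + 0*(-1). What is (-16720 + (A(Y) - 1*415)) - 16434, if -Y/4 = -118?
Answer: -33097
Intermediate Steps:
Y = 472 (Y = -4*(-118) = 472)
A(Z) = Z (A(Z) = Z + 0 = Z)
(-16720 + (A(Y) - 1*415)) - 16434 = (-16720 + (472 - 1*415)) - 16434 = (-16720 + (472 - 415)) - 16434 = (-16720 + 57) - 16434 = -16663 - 16434 = -33097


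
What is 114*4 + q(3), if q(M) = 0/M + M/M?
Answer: 457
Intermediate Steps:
q(M) = 1 (q(M) = 0 + 1 = 1)
114*4 + q(3) = 114*4 + 1 = 456 + 1 = 457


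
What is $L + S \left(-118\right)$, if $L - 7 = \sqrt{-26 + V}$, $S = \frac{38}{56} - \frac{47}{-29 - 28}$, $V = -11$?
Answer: $- \frac{135955}{798} + i \sqrt{37} \approx -170.37 + 6.0828 i$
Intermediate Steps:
$S = \frac{2399}{1596}$ ($S = 38 \cdot \frac{1}{56} - \frac{47}{-57} = \frac{19}{28} - - \frac{47}{57} = \frac{19}{28} + \frac{47}{57} = \frac{2399}{1596} \approx 1.5031$)
$L = 7 + i \sqrt{37}$ ($L = 7 + \sqrt{-26 - 11} = 7 + \sqrt{-37} = 7 + i \sqrt{37} \approx 7.0 + 6.0828 i$)
$L + S \left(-118\right) = \left(7 + i \sqrt{37}\right) + \frac{2399}{1596} \left(-118\right) = \left(7 + i \sqrt{37}\right) - \frac{141541}{798} = - \frac{135955}{798} + i \sqrt{37}$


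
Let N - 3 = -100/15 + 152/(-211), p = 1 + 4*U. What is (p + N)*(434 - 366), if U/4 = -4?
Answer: -2900608/633 ≈ -4582.3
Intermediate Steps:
U = -16 (U = 4*(-4) = -16)
p = -63 (p = 1 + 4*(-16) = 1 - 64 = -63)
N = -2777/633 (N = 3 + (-100/15 + 152/(-211)) = 3 + (-100*1/15 + 152*(-1/211)) = 3 + (-20/3 - 152/211) = 3 - 4676/633 = -2777/633 ≈ -4.3870)
(p + N)*(434 - 366) = (-63 - 2777/633)*(434 - 366) = -42656/633*68 = -2900608/633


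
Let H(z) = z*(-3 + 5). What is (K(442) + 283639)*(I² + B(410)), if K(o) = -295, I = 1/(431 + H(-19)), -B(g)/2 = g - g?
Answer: 94448/51483 ≈ 1.8345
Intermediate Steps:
B(g) = 0 (B(g) = -2*(g - g) = -2*0 = 0)
H(z) = 2*z (H(z) = z*2 = 2*z)
I = 1/393 (I = 1/(431 + 2*(-19)) = 1/(431 - 38) = 1/393 ≈ 0.0025445)
(K(442) + 283639)*(I² + B(410)) = (-295 + 283639)*((1/393)² + 0) = 283344*(1/154449 + 0) = 283344*(1/154449) = 94448/51483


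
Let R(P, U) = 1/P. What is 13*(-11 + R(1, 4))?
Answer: -130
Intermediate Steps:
13*(-11 + R(1, 4)) = 13*(-11 + 1/1) = 13*(-11 + 1) = 13*(-10) = -130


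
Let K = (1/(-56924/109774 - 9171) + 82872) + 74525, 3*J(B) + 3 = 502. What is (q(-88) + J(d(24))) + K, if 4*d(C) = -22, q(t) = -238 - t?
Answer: 33960609250957/215741631 ≈ 1.5741e+5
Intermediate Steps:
d(C) = -11/2 (d(C) = (¼)*(-22) = -11/2)
J(B) = 499/3 (J(B) = -1 + (⅓)*502 = -1 + 502/3 = 499/3)
K = 11319028490328/71913877 (K = (1/(-56924*1/109774 - 9171) + 82872) + 74525 = (1/(-4066/7841 - 9171) + 82872) + 74525 = (1/(-71913877/7841) + 82872) + 74525 = (-7841/71913877 + 82872) + 74525 = 5959646806903/71913877 + 74525 = 11319028490328/71913877 ≈ 1.5740e+5)
(q(-88) + J(d(24))) + K = ((-238 - 1*(-88)) + 499/3) + 11319028490328/71913877 = ((-238 + 88) + 499/3) + 11319028490328/71913877 = (-150 + 499/3) + 11319028490328/71913877 = 49/3 + 11319028490328/71913877 = 33960609250957/215741631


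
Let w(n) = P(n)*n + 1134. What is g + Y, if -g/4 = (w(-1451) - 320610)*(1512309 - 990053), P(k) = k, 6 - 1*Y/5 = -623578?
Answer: -3730837069280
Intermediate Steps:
Y = 3117920 (Y = 30 - 5*(-623578) = 30 + 3117890 = 3117920)
w(n) = 1134 + n² (w(n) = n*n + 1134 = n² + 1134 = 1134 + n²)
g = -3730840187200 (g = -4*((1134 + (-1451)²) - 320610)*(1512309 - 990053) = -4*((1134 + 2105401) - 320610)*522256 = -4*(2106535 - 320610)*522256 = -7143700*522256 = -4*932710046800 = -3730840187200)
g + Y = -3730840187200 + 3117920 = -3730837069280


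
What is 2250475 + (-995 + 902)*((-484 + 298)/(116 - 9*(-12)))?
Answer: 252061849/112 ≈ 2.2506e+6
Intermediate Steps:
2250475 + (-995 + 902)*((-484 + 298)/(116 - 9*(-12))) = 2250475 - (-17298)/(116 + 108) = 2250475 - (-17298)/224 = 2250475 - 93*(-93/112) = 2250475 + 8649/112 = 252061849/112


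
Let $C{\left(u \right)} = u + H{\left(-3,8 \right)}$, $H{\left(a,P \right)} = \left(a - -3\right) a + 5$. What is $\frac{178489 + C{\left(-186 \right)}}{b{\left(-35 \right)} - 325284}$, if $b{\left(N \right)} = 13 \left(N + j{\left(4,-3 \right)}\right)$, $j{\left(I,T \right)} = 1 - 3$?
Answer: $- \frac{178308}{325765} \approx -0.54735$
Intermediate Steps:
$j{\left(I,T \right)} = -2$ ($j{\left(I,T \right)} = 1 - 3 = -2$)
$H{\left(a,P \right)} = 5 + a \left(3 + a\right)$ ($H{\left(a,P \right)} = \left(a + 3\right) a + 5 = \left(3 + a\right) a + 5 = a \left(3 + a\right) + 5 = 5 + a \left(3 + a\right)$)
$C{\left(u \right)} = 5 + u$ ($C{\left(u \right)} = u + \left(5 + \left(-3\right)^{2} + 3 \left(-3\right)\right) = u + \left(5 + 9 - 9\right) = u + 5 = 5 + u$)
$b{\left(N \right)} = -26 + 13 N$ ($b{\left(N \right)} = 13 \left(N - 2\right) = 13 \left(-2 + N\right) = -26 + 13 N$)
$\frac{178489 + C{\left(-186 \right)}}{b{\left(-35 \right)} - 325284} = \frac{178489 + \left(5 - 186\right)}{\left(-26 + 13 \left(-35\right)\right) - 325284} = \frac{178489 - 181}{\left(-26 - 455\right) - 325284} = \frac{178308}{-481 - 325284} = \frac{178308}{-325765} = 178308 \left(- \frac{1}{325765}\right) = - \frac{178308}{325765}$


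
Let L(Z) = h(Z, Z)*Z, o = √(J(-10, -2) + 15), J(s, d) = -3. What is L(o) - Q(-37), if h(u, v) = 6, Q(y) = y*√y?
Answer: 12*√3 + 37*I*√37 ≈ 20.785 + 225.06*I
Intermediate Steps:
Q(y) = y^(3/2)
o = 2*√3 (o = √(-3 + 15) = √12 = 2*√3 ≈ 3.4641)
L(Z) = 6*Z
L(o) - Q(-37) = 6*(2*√3) - (-37)^(3/2) = 12*√3 - (-37)*I*√37 = 12*√3 + 37*I*√37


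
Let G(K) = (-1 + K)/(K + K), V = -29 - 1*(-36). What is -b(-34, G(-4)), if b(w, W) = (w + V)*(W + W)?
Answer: 135/4 ≈ 33.750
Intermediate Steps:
V = 7 (V = -29 + 36 = 7)
G(K) = (-1 + K)/(2*K) (G(K) = (-1 + K)/((2*K)) = (-1 + K)*(1/(2*K)) = (-1 + K)/(2*K))
b(w, W) = 2*W*(7 + w) (b(w, W) = (w + 7)*(W + W) = (7 + w)*(2*W) = 2*W*(7 + w))
-b(-34, G(-4)) = -2*(½)*(-1 - 4)/(-4)*(7 - 34) = -2*(½)*(-¼)*(-5)*(-27) = -2*5*(-27)/8 = -1*(-135/4) = 135/4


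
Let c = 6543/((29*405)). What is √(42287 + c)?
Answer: √8001862990/435 ≈ 205.64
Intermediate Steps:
c = 727/1305 (c = 6543/11745 = 6543*(1/11745) = 727/1305 ≈ 0.55709)
√(42287 + c) = √(42287 + 727/1305) = √(55185262/1305) = √8001862990/435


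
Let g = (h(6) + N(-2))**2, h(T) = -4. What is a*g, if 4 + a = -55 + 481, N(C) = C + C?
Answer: 27008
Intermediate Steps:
N(C) = 2*C
g = 64 (g = (-4 + 2*(-2))**2 = (-4 - 4)**2 = (-8)**2 = 64)
a = 422 (a = -4 + (-55 + 481) = -4 + 426 = 422)
a*g = 422*64 = 27008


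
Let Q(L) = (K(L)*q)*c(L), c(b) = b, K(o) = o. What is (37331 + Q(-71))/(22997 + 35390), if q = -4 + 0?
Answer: 17167/58387 ≈ 0.29402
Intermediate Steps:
q = -4
Q(L) = -4*L² (Q(L) = (L*(-4))*L = (-4*L)*L = -4*L²)
(37331 + Q(-71))/(22997 + 35390) = (37331 - 4*(-71)²)/(22997 + 35390) = (37331 - 4*5041)/58387 = (37331 - 20164)*(1/58387) = 17167*(1/58387) = 17167/58387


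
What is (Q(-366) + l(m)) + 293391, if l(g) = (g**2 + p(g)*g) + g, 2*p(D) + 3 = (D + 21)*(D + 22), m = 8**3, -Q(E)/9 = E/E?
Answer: 73418502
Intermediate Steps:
Q(E) = -9 (Q(E) = -9*E/E = -9*1 = -9)
m = 512
p(D) = -3/2 + (21 + D)*(22 + D)/2 (p(D) = -3/2 + ((D + 21)*(D + 22))/2 = -3/2 + ((21 + D)*(22 + D))/2 = -3/2 + (21 + D)*(22 + D)/2)
l(g) = g + g**2 + g*(459/2 + g**2/2 + 43*g/2) (l(g) = (g**2 + (459/2 + g**2/2 + 43*g/2)*g) + g = (g**2 + g*(459/2 + g**2/2 + 43*g/2)) + g = g + g**2 + g*(459/2 + g**2/2 + 43*g/2))
(Q(-366) + l(m)) + 293391 = (-9 + (1/2)*512*(461 + 512**2 + 45*512)) + 293391 = (-9 + (1/2)*512*(461 + 262144 + 23040)) + 293391 = (-9 + (1/2)*512*285645) + 293391 = (-9 + 73125120) + 293391 = 73125111 + 293391 = 73418502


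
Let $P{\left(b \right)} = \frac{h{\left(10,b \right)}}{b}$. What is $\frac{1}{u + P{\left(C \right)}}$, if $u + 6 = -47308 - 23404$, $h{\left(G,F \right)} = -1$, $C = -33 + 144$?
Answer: $- \frac{111}{7849699} \approx -1.4141 \cdot 10^{-5}$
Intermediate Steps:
$C = 111$
$P{\left(b \right)} = - \frac{1}{b}$
$u = -70718$ ($u = -6 - 70712 = -70718$)
$\frac{1}{u + P{\left(C \right)}} = \frac{1}{-70718 - \frac{1}{111}} = \frac{1}{- \frac{7849699}{111}} = - \frac{111}{7849699}$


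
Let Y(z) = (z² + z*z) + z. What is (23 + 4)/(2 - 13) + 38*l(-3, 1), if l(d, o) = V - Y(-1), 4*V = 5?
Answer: 155/22 ≈ 7.0455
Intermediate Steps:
Y(z) = z + 2*z² (Y(z) = (z² + z²) + z = 2*z² + z = z + 2*z²)
V = 5/4 (V = (¼)*5 = 5/4 ≈ 1.2500)
l(d, o) = ¼ (l(d, o) = 5/4 - (-1)*(1 + 2*(-1)) = 5/4 - (-1)*(1 - 2) = 5/4 - (-1)*(-1) = 5/4 - 1*1 = 5/4 - 1 = ¼)
(23 + 4)/(2 - 13) + 38*l(-3, 1) = (23 + 4)/(2 - 13) + 38*(¼) = 27/(-11) + 19/2 = 27*(-1/11) + 19/2 = -27/11 + 19/2 = 155/22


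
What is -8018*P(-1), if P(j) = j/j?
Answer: -8018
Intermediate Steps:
P(j) = 1
-8018*P(-1) = -8018*1 = -8018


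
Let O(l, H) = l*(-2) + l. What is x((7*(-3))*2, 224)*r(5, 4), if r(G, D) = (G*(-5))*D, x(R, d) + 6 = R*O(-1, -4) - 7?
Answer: 5500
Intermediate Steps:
O(l, H) = -l (O(l, H) = -2*l + l = -l)
x(R, d) = -13 + R (x(R, d) = -6 + (R*(-1*(-1)) - 7) = -6 + (R*1 - 7) = -6 + (R - 7) = -6 + (-7 + R) = -13 + R)
r(G, D) = -5*D*G (r(G, D) = (-5*G)*D = -5*D*G)
x((7*(-3))*2, 224)*r(5, 4) = (-13 + (7*(-3))*2)*(-5*4*5) = (-13 - 21*2)*(-100) = (-13 - 42)*(-100) = -55*(-100) = 5500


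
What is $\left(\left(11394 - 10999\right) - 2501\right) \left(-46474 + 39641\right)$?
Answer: $14390298$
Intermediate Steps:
$\left(\left(11394 - 10999\right) - 2501\right) \left(-46474 + 39641\right) = \left(\left(11394 - 10999\right) - 2501\right) \left(-6833\right) = \left(395 - 2501\right) \left(-6833\right) = \left(-2106\right) \left(-6833\right) = 14390298$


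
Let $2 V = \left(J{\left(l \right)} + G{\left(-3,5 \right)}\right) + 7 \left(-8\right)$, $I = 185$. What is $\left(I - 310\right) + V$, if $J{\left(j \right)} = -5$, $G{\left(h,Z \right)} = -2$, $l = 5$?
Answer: $- \frac{313}{2} \approx -156.5$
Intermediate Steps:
$V = - \frac{63}{2}$ ($V = \frac{\left(-5 - 2\right) + 7 \left(-8\right)}{2} = \frac{-7 - 56}{2} = \frac{1}{2} \left(-63\right) = - \frac{63}{2} \approx -31.5$)
$\left(I - 310\right) + V = \left(185 - 310\right) - \frac{63}{2} = -125 - \frac{63}{2} = - \frac{313}{2}$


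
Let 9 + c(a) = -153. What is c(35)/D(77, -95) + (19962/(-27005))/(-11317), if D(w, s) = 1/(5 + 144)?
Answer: -7376948970768/305615585 ≈ -24138.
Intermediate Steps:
c(a) = -162 (c(a) = -9 - 153 = -162)
D(w, s) = 1/149
c(35)/D(77, -95) + (19962/(-27005))/(-11317) = -162/1/149 + (19962/(-27005))/(-11317) = -162*149 + (19962*(-1/27005))*(-1/11317) = -24138 - 19962/27005*(-1/11317) = -24138 + 19962/305615585 = -7376948970768/305615585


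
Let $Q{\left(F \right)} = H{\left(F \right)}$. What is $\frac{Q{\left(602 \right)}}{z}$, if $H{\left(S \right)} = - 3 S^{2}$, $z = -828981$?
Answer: $\frac{362404}{276327} \approx 1.3115$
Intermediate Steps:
$Q{\left(F \right)} = - 3 F^{2}$
$\frac{Q{\left(602 \right)}}{z} = \frac{\left(-3\right) 602^{2}}{-828981} = \left(-3\right) 362404 \left(- \frac{1}{828981}\right) = \left(-1087212\right) \left(- \frac{1}{828981}\right) = \frac{362404}{276327}$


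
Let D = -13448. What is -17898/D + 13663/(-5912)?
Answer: -9740881/9938072 ≈ -0.98016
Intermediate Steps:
-17898/D + 13663/(-5912) = -17898/(-13448) + 13663/(-5912) = -17898*(-1/13448) + 13663*(-1/5912) = 8949/6724 - 13663/5912 = -9740881/9938072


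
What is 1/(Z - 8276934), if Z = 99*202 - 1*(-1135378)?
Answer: -1/7121558 ≈ -1.4042e-7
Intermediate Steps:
Z = 1155376 (Z = 19998 + 1135378 = 1155376)
1/(Z - 8276934) = 1/(1155376 - 8276934) = 1/(-7121558) = -1/7121558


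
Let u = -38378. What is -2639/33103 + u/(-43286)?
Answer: 82585370/102349747 ≈ 0.80689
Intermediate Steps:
-2639/33103 + u/(-43286) = -2639/33103 - 38378/(-43286) = -2639*1/33103 - 38378*(-1/43286) = -377/4729 + 19189/21643 = 82585370/102349747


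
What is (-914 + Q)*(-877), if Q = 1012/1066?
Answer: 426797312/533 ≈ 8.0075e+5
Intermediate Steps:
Q = 506/533 (Q = 1012*(1/1066) = 506/533 ≈ 0.94934)
(-914 + Q)*(-877) = (-914 + 506/533)*(-877) = -486656/533*(-877) = 426797312/533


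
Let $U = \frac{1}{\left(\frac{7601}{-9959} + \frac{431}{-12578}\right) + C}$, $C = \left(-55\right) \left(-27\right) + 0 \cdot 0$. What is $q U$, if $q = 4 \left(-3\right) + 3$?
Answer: $- \frac{1127378718}{185917590763} \approx -0.0060639$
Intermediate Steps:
$C = 1485$ ($C = 1485 + 0 = 1485$)
$q = -9$ ($q = -12 + 3 = -9$)
$U = \frac{125264302}{185917590763}$ ($U = \frac{1}{\left(\frac{7601}{-9959} + \frac{431}{-12578}\right) + 1485} = \frac{1}{\left(7601 \left(- \frac{1}{9959}\right) + 431 \left(- \frac{1}{12578}\right)\right) + 1485} = \frac{1}{\left(- \frac{7601}{9959} - \frac{431}{12578}\right) + 1485} = \frac{1}{- \frac{99897707}{125264302} + 1485} = \frac{1}{\frac{185917590763}{125264302}} = \frac{125264302}{185917590763} \approx 0.00067376$)
$q U = \left(-9\right) \frac{125264302}{185917590763} = - \frac{1127378718}{185917590763}$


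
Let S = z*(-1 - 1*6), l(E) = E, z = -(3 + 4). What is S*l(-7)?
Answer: -343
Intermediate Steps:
z = -7 (z = -1*7 = -7)
S = 49 (S = -7*(-1 - 1*6) = -7*(-1 - 6) = -7*(-7) = 49)
S*l(-7) = 49*(-7) = -343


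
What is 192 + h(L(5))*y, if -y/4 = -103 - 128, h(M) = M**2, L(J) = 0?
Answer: 192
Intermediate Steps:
y = 924 (y = -4*(-103 - 128) = -4*(-231) = 924)
192 + h(L(5))*y = 192 + 0**2*924 = 192 + 0*924 = 192 + 0 = 192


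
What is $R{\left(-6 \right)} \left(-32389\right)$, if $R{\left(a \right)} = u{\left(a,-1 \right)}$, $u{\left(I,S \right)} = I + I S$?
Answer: $0$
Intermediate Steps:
$R{\left(a \right)} = 0$ ($R{\left(a \right)} = a \left(1 - 1\right) = a 0 = 0$)
$R{\left(-6 \right)} \left(-32389\right) = 0 \left(-32389\right) = 0$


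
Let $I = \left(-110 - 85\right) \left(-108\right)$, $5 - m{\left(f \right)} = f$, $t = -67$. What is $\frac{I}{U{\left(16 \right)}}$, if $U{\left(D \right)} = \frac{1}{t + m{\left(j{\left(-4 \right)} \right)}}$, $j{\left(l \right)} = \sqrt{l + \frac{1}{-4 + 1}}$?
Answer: $-1305720 - 7020 i \sqrt{39} \approx -1.3057 \cdot 10^{6} - 43840.0 i$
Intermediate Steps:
$j{\left(l \right)} = \sqrt{- \frac{1}{3} + l}$ ($j{\left(l \right)} = \sqrt{l + \frac{1}{-3}} = \sqrt{l - \frac{1}{3}} = \sqrt{- \frac{1}{3} + l}$)
$m{\left(f \right)} = 5 - f$
$U{\left(D \right)} = \frac{1}{-62 - \frac{i \sqrt{39}}{3}}$ ($U{\left(D \right)} = \frac{1}{-67 + \left(5 - \frac{\sqrt{-3 + 9 \left(-4\right)}}{3}\right)} = \frac{1}{-67 + \left(5 - \frac{\sqrt{-3 - 36}}{3}\right)} = \frac{1}{-67 + \left(5 - \frac{\sqrt{-39}}{3}\right)} = \frac{1}{-67 + \left(5 - \frac{i \sqrt{39}}{3}\right)} = \frac{1}{-62 - \frac{i \sqrt{39}}{3}}$)
$I = 21060$ ($I = \left(-195\right) \left(-108\right) = 21060$)
$\frac{I}{U{\left(16 \right)}} = \frac{21060}{- \frac{186}{11545} + \frac{i \sqrt{39}}{11545}}$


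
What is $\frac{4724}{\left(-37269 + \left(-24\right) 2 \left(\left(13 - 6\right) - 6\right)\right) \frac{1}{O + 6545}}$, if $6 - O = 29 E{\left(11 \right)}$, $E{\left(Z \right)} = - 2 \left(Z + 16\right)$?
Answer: $- \frac{38344708}{37317} \approx -1027.5$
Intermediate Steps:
$E{\left(Z \right)} = -32 - 2 Z$ ($E{\left(Z \right)} = - 2 \left(16 + Z\right) = -32 - 2 Z$)
$O = 1572$ ($O = 6 - 29 \left(-32 - 22\right) = 6 - 29 \left(-54\right) = 6 - -1566 = 6 + 1566 = 1572$)
$\frac{4724}{\left(-37269 + \left(-24\right) 2 \left(\left(13 - 6\right) - 6\right)\right) \frac{1}{O + 6545}} = \frac{4724}{\left(-37269 + \left(-24\right) 2 \left(\left(13 - 6\right) - 6\right)\right) \frac{1}{1572 + 6545}} = \frac{4724}{\left(-37269 - 48 \left(7 - 6\right)\right) \frac{1}{8117}} = \frac{4724}{\left(-37269 - 48\right) \frac{1}{8117}} = \frac{4724}{\left(-37317\right) \frac{1}{8117}} = \frac{4724}{- \frac{37317}{8117}} = 4724 \left(- \frac{8117}{37317}\right) = - \frac{38344708}{37317}$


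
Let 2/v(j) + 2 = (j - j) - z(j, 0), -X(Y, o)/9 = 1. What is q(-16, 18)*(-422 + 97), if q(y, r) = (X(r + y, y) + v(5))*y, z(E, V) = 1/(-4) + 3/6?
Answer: -462800/9 ≈ -51422.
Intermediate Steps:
z(E, V) = ¼ (z(E, V) = 1*(-¼) + 3*(⅙) = -¼ + ½ = ¼)
X(Y, o) = -9 (X(Y, o) = -9*1 = -9)
v(j) = -8/9 (v(j) = 2/(-2 + ((j - j) - 1*¼)) = 2/(-2 + (0 - ¼)) = 2/(-2 - ¼) = 2/(-9/4) = 2*(-4/9) = -8/9)
q(y, r) = -89*y/9 (q(y, r) = (-9 - 8/9)*y = -89*y/9)
q(-16, 18)*(-422 + 97) = (-89/9*(-16))*(-422 + 97) = (1424/9)*(-325) = -462800/9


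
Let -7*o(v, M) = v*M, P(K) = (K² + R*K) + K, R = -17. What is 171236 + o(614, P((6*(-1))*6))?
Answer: 49244/7 ≈ 7034.9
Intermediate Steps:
P(K) = K² - 16*K (P(K) = (K² - 17*K) + K = K² - 16*K)
o(v, M) = -M*v/7 (o(v, M) = -v*M/7 = -M*v/7)
171236 + o(614, P((6*(-1))*6)) = 171236 - ⅐*((6*(-1))*6)*(-16 + (6*(-1))*6)*614 = 171236 - ⅐*(-6*6)*(-16 - 6*6)*614 = 171236 - ⅐*(-36*(-16 - 36))*614 = 171236 - ⅐*(-36*(-52))*614 = 171236 - ⅐*1872*614 = 171236 - 1149408/7 = 49244/7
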